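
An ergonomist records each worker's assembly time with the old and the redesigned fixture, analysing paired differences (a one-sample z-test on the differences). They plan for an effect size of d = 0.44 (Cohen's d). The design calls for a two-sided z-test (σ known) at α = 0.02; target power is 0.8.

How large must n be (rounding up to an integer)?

n = 52

For power 0.8 need Φ(δ − z_{0.01}) = 0.8, so δ = z_{0.01} + z_{0.20} = 2.326 + 0.842 = 3.168.
(For δ > 0 the lower-tail rejection region contributes negligibly to power, so the one-term inversion is standard.)
δ = d·√n ⇒ n = (δ/d)² = (3.168 / 0.44)² = 51.84.
Round up to the next whole unit.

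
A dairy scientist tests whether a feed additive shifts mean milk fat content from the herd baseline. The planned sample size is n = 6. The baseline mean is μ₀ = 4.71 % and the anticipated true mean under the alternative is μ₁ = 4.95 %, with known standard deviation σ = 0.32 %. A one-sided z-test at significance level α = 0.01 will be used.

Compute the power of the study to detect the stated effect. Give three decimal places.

Standardized effect: d = |μ₁ − μ₀| / σ = |4.95 − 4.71| / 0.32 = 0.7500
Noncentrality parameter: δ = d·√n = 0.7500 × √6 = 1.8371
One-sided α = 0.01 → critical value z_{0.01} = 2.326.
Power = Φ(δ − 2.326) = Φ(-0.489) = 0.3123.

Power ≈ 0.312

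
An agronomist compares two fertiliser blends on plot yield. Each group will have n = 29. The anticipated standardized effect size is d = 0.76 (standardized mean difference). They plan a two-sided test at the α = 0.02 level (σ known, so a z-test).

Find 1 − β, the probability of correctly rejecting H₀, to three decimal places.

Noncentrality parameter: δ = d·√(n/2) = 0.76 × √(29/2) = 2.8940
Critical value for a two-sided test at α = 0.02: z_{α/2} = 2.326.
Power = Φ(δ − 2.326) + Φ(−δ − 2.326) = Φ(0.568) + Φ(-5.220) = 0.7149 + 0.0000 = 0.7149.

Power ≈ 0.715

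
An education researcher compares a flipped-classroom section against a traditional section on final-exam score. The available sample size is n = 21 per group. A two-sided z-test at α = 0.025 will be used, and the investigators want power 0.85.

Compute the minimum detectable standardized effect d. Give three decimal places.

Need Φ(δ − 2.241) = 0.85, so δ = 2.241 + 1.036 = 3.278.
(Lower-tail contribution to power is negligible for δ > 0.)
δ = d·√(n/2) ⇒ d = δ/√(n/2) = 3.278/√(21/2) = 1.0116.

d ≈ 1.012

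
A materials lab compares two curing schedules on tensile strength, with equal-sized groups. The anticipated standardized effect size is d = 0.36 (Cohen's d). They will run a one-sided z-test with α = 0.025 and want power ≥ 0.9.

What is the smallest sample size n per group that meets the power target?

n = 163 per group

Set Φ(δ − 1.960) = 0.9; then δ − 1.960 = Φ⁻¹(0.9) = 1.282, giving δ = 3.242.
δ = d·√(n/2) ⇒ n = 2(δ/d)² = 2 × (3.242 / 0.36)² = 162.15.
Round up to the next whole unit.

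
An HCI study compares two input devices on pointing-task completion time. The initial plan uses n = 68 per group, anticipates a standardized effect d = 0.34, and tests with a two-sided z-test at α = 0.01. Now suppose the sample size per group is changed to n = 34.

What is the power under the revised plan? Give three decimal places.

Power ≈ 0.120

With n = 34 per group: δ = d·√(n/2) = 0.34 × √(34/2) = 1.4019. Critical value z_{0.005} = 2.576.
Revised power = Φ(δ − 2.576) + Φ(−δ − 2.576) = Φ(-1.174) + Φ(-3.978) = 0.1202 + 0.0000 = 0.1202.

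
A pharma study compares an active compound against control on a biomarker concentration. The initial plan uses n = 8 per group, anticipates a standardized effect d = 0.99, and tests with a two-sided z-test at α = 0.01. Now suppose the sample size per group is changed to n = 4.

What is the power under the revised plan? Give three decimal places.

Power ≈ 0.120

With n = 4 per group: δ = d·√(n/2) = 0.99 × √(4/2) = 1.4001. Critical value z_{0.005} = 2.576.
Revised power = Φ(δ − 2.576) + Φ(−δ − 2.576) = Φ(-1.176) + Φ(-3.976) = 0.1198 + 0.0000 = 0.1199.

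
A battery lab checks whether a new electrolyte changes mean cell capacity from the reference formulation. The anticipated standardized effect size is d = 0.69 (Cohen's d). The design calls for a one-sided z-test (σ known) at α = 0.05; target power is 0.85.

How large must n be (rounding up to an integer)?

For power 0.85 need Φ(δ − z_{0.05}) = 0.85, so δ = z_{0.05} + z_{0.15} = 1.645 + 1.036 = 2.681.
δ = d·√n ⇒ n = (δ/d)² = (2.681 / 0.69)² = 15.10.
Rounding up, n = 16.

n = 16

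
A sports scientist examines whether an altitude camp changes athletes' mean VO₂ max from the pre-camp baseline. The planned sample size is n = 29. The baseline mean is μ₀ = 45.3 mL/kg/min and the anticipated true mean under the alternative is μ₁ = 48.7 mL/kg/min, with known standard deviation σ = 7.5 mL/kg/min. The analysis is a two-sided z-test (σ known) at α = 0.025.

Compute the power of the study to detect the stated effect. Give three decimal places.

Standardized effect: d = |μ₁ − μ₀| / σ = |48.7 − 45.3| / 7.5 = 0.4533
Noncentrality parameter: δ = d·√n = 0.4533 × √29 = 2.4413
Two-sided α = 0.025 → critical value z_{0.0125} = 2.241.
Power = Φ(δ − 2.241) + Φ(−δ − 2.241) = Φ(0.200) + Φ(-4.683) = 0.5792 + 0.0000 = 0.5792.

Power ≈ 0.579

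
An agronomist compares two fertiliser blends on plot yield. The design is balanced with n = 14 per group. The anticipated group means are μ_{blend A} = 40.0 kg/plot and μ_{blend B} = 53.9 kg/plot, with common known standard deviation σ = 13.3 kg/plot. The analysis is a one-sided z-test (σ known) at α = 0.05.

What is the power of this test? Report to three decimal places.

Power ≈ 0.869

Standardized effect: d = |μ_{blend A} − μ_{blend B}| / σ = |40.0 − 53.9| / 13.3 = 1.0451
Noncentrality parameter: δ = d·√(n/2) = 1.0451 × √(14/2) = 2.7651
One-sided α = 0.05 → critical value z_{0.05} = 1.645.
Power = Φ(δ − 1.645) = Φ(1.120) = 0.8687.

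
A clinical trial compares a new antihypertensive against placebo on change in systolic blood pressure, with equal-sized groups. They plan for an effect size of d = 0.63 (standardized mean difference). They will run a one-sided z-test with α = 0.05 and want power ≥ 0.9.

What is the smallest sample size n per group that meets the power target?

For power 0.9 need Φ(δ − z_{0.05}) = 0.9, so δ = z_{0.05} + z_{0.10} = 1.645 + 1.282 = 2.926.
δ = d·√(n/2) ⇒ n = 2(δ/d)² = 2 × (2.926 / 0.63)² = 43.15.
Rounding up, n = 44 per group.

n = 44 per group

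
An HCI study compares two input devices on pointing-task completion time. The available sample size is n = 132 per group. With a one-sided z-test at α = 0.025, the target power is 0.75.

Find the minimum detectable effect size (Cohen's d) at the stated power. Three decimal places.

Need Φ(δ − 1.960) = 0.75, so δ = 1.960 + 0.674 = 2.634.
δ = d·√(n/2) ⇒ d = δ/√(n/2) = 2.634/√(132/2) = 0.3243.

d ≈ 0.324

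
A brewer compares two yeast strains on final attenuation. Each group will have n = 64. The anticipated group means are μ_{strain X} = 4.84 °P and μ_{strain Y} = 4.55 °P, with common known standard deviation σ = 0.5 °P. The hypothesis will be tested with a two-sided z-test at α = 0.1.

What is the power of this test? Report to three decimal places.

Power ≈ 0.949

Standardized effect: d = |μ_{strain X} − μ_{strain Y}| / σ = |4.84 − 4.55| / 0.5 = 0.5800
Noncentrality parameter: δ = d·√(n/2) = 0.5800 × √(64/2) = 3.2810
Critical value for a two-sided test at α = 0.1: z_{α/2} = 1.645.
Power = Φ(δ − 1.645) + Φ(−δ − 1.645) = Φ(1.636) + Φ(-4.926) = 0.9491 + 0.0000 = 0.9491.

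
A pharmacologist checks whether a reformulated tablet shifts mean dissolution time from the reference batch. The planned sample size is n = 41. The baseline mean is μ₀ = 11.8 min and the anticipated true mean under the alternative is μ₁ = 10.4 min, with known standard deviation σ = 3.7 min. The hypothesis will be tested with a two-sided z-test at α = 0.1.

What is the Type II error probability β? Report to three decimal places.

β ≈ 0.218

Standardized effect: d = |μ₁ − μ₀| / σ = |10.4 − 11.8| / 3.7 = 0.3784
Noncentrality parameter: λ = d·√n = 0.3784 × √41 = 2.4228
Critical value for a two-sided test at α = 0.1: z_{α/2} = 1.645.
Power = Φ(λ − 1.645) + Φ(−λ − 1.645) = Φ(0.778) + Φ(-4.068) = 0.7817 + 0.0000 = 0.7817.
Type II error: β = 1 − power = 1 − 0.7817 = 0.2183.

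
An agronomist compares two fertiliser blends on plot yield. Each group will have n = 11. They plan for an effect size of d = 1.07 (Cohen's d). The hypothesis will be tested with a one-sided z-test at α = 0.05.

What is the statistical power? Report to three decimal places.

Noncentrality parameter: δ = d·√(n/2) = 1.07 × √(11/2) = 2.5094
One-sided α = 0.05 → critical value z_{0.05} = 1.645.
Power = P(Z > 1.645 − δ) = Φ(0.865) = 0.8063.

Power ≈ 0.806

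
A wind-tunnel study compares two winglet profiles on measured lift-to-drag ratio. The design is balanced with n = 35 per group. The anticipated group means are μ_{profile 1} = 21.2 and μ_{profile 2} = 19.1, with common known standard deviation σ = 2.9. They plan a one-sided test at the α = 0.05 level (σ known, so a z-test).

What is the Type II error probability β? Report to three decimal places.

β ≈ 0.083

Standardized effect: d = |μ_{profile 1} − μ_{profile 2}| / σ = |21.2 − 19.1| / 2.9 = 0.7241
Noncentrality parameter: λ = d·√(n/2) = 0.7241 × √(35/2) = 3.0293
Critical value for a one-sided test at α = 0.05: z_α = 1.645.
Power = P(Z > 1.645 − λ) = Φ(1.384) = 0.9169.
Type II error: β = 1 − power = 1 − 0.9169 = 0.0831.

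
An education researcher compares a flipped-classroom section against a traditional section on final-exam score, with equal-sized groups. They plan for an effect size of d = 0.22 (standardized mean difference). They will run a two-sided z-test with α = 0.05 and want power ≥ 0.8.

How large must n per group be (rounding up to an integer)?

Set Φ(δ − 1.960) = 0.8; then δ − 1.960 = Φ⁻¹(0.8) = 0.842, giving δ = 2.802.
(For δ > 0 the lower-tail rejection region contributes negligibly to power, so the one-term inversion is standard.)
δ = d·√(n/2) ⇒ n = 2(δ/d)² = 2 × (2.802 / 0.22)² = 324.33.
Rounding up, n = 325 per group.

n = 325 per group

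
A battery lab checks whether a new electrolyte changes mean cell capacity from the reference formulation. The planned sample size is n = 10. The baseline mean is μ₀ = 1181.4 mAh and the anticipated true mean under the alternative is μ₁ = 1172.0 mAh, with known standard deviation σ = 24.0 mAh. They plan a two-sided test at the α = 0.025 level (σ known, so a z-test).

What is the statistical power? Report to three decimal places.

Power ≈ 0.158

Standardized effect: d = |μ₁ − μ₀| / σ = |1172.0 − 1181.4| / 24.0 = 0.3917
Noncentrality parameter: δ = d·√n = 0.3917 × √10 = 1.2386
Critical value for a two-sided test at α = 0.025: z_{α/2} = 2.241.
Power = Φ(δ − 2.241) + Φ(−δ − 2.241) = Φ(-1.003) + Φ(-3.480) = 0.1580 + 0.0003 = 0.1582.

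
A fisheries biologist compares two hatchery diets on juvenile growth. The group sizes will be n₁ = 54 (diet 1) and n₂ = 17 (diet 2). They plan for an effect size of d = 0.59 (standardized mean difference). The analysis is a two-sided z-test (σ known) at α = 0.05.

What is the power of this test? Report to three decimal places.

Noncentrality parameter: δ = d / √(1/n₁ + 1/n₂) = 0.59 / √(1/54 + 1/17) = 2.1215
Two-sided α = 0.05 → critical value z_{0.025} = 1.960.
Power = Φ(δ − 1.960) + Φ(−δ − 1.960) = Φ(0.162) + Φ(-4.081) = 0.5642 + 0.0000 = 0.5642.

Power ≈ 0.564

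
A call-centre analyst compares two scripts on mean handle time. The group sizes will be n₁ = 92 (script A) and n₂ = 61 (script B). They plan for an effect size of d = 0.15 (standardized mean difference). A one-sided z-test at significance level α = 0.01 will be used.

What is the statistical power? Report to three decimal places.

Noncentrality parameter: δ = d / √(1/n₁ + 1/n₂) = 0.15 / √(1/92 + 1/61) = 0.9085
One-sided α = 0.01 → critical value z_{0.01} = 2.326.
Power = P(Z > 2.326 − δ) = Φ(-1.418) = 0.0781.

Power ≈ 0.078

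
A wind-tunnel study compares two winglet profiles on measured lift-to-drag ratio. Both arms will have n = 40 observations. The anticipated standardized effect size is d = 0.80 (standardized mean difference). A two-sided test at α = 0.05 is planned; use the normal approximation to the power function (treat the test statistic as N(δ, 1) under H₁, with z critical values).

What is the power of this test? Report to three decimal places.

Power ≈ 0.947

Noncentrality parameter: δ = d·√(n/2) = 0.80 × √(40/2) = 3.5777
Two-sided α = 0.05 → critical value z_{0.025} = 1.960.
Power = Φ(δ − 1.960) + Φ(−δ − 1.960) = Φ(1.618) + Φ(-5.538) = 0.9471 + 0.0000 = 0.9471.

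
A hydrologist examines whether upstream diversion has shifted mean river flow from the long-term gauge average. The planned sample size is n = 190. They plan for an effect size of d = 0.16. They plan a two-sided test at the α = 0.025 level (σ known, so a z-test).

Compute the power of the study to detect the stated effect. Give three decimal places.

Power ≈ 0.486

Noncentrality parameter: δ = d·√n = 0.16 × √190 = 2.2054
Critical value for a two-sided test at α = 0.025: z_{α/2} = 2.241.
Power = Φ(δ − 2.241) + Φ(−δ − 2.241) = Φ(-0.036) + Φ(-4.447) = 0.4857 + 0.0000 = 0.4857.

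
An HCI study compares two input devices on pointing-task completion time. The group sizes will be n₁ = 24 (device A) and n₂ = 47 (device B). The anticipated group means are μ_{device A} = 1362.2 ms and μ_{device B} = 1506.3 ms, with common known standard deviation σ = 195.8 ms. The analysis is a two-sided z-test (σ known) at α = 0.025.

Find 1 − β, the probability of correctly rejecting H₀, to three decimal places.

Power ≈ 0.756

Standardized effect: d = |μ_{device A} − μ_{device B}| / σ = |1362.2 − 1506.3| / 195.8 = 0.7360
Noncentrality parameter: δ = d / √(1/n₁ + 1/n₂) = 0.7360 / √(1/24 + 1/47) = 2.9334
Critical value for a two-sided test at α = 0.025: z_{α/2} = 2.241.
Power = Φ(δ − 2.241) + Φ(−δ − 2.241) = Φ(0.692) + Φ(-5.175) = 0.7555 + 0.0000 = 0.7555.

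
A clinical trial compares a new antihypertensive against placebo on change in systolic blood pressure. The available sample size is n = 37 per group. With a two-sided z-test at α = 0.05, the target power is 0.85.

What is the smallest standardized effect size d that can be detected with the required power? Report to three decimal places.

Need Φ(δ − 1.960) = 0.85, so δ = 1.960 + 1.036 = 2.996.
(The second rejection-region term Φ(−δ − z_{α/2}) is negligible and dropped.)
δ = d·√(n/2) ⇒ d = δ/√(n/2) = 2.996/√(37/2) = 0.6966.

d ≈ 0.697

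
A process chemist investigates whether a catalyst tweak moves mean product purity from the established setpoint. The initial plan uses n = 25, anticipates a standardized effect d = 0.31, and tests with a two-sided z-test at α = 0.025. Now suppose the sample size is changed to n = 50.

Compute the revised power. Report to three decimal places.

With n = 50: δ = d·√n = 0.31 × √50 = 2.1920. Critical value z_{0.0125} = 2.241.
Revised power = Φ(δ − 2.241) + Φ(−δ − 2.241) = Φ(-0.049) + Φ(-4.433) = 0.4803 + 0.0000 = 0.4803.

Power ≈ 0.480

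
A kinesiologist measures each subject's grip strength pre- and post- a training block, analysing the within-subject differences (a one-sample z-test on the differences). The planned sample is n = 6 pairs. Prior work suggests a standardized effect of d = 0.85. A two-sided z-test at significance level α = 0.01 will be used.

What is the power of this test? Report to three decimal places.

Power ≈ 0.311

Noncentrality parameter: δ = d·√n = 0.85 × √6 = 2.0821
Two-sided α = 0.01 → critical value z_{0.005} = 2.576.
Power = Φ(δ − 2.576) + Φ(−δ − 2.576) = Φ(-0.494) + Φ(-4.658) = 0.3107 + 0.0000 = 0.3107.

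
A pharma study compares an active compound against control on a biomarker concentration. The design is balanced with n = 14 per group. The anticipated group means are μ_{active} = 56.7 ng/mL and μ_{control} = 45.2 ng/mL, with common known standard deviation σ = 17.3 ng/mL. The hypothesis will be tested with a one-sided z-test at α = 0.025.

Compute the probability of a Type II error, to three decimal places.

β ≈ 0.580

Standardized effect: d = |μ_{active} − μ_{control}| / σ = |56.7 − 45.2| / 17.3 = 0.6647
Noncentrality parameter: δ = d·√(n/2) = 0.6647 × √(14/2) = 1.7587
One-sided α = 0.025 → critical value z_{0.025} = 1.960.
Power = Φ(δ − 1.960) = Φ(-0.201) = 0.4203.
Type II error: β = 1 − power = 1 − 0.4203 = 0.5797.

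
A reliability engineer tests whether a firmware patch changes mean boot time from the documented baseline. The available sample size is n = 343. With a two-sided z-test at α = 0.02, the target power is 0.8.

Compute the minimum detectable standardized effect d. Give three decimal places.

Need Φ(δ − 2.326) = 0.8, so δ = 2.326 + 0.842 = 3.168.
(The second rejection-region term Φ(−δ − z_{α/2}) is negligible and dropped.)
δ = d·√n ⇒ d = δ/√n = 3.168/√343 = 0.1711.

d ≈ 0.171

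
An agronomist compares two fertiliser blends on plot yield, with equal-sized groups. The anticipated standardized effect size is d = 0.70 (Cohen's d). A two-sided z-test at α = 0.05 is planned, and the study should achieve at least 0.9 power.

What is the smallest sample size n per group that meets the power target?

n = 43 per group

Set Φ(δ − 1.960) = 0.9; then δ − 1.960 = Φ⁻¹(0.9) = 1.282, giving δ = 3.242.
(The Φ(−δ − z_{α/2}) term is vanishingly small for δ > 0 and is dropped in the standard sample-size formula.)
δ = d·√(n/2) ⇒ n = 2(δ/d)² = 2 × (3.242 / 0.70)² = 42.89.
Round up to the next whole unit.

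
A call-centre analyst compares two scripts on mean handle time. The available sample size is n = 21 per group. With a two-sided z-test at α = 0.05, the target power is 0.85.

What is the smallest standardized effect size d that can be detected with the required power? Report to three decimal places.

d ≈ 0.925

Need Φ(δ − 1.960) = 0.85, so δ = 1.960 + 1.036 = 2.996.
(Lower-tail contribution to power is negligible for δ > 0.)
δ = d·√(n/2) ⇒ d = δ/√(n/2) = 2.996/√(21/2) = 0.9247.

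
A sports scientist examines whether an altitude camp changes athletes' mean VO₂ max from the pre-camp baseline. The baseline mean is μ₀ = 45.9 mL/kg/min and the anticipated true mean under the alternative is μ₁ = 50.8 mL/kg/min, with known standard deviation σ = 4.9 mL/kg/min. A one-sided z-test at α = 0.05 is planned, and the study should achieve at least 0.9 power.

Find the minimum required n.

n = 9

Standardized effect: d = |μ₁ − μ₀| / σ = |50.8 − 45.9| / 4.9 = 1.0000
Set Φ(δ − 1.645) = 0.9; then δ − 1.645 = Φ⁻¹(0.9) = 1.282, giving δ = 2.926.
δ = d·√n ⇒ n = (δ/d)² = (2.926 / 1.0000)² = 8.56.
Rounding up, n = 9.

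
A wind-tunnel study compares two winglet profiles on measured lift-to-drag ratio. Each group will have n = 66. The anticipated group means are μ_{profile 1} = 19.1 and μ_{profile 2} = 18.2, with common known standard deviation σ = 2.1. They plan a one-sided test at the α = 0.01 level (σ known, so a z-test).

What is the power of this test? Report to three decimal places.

Power ≈ 0.554

Standardized effect: d = |μ_{profile 1} − μ_{profile 2}| / σ = |19.1 − 18.2| / 2.1 = 0.4286
Noncentrality parameter: λ = d·√(n/2) = 0.4286 × √(66/2) = 2.4620
One-sided α = 0.01 → critical value z_{0.01} = 2.326.
Power = P(Z > 2.326 − λ) = Φ(0.136) = 0.5539.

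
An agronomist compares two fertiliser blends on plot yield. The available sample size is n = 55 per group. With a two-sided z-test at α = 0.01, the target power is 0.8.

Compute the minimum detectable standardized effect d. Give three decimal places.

d ≈ 0.652

Need Φ(δ − 2.576) = 0.8, so δ = 2.576 + 0.842 = 3.417.
(The second rejection-region term Φ(−δ − z_{α/2}) is negligible and dropped.)
δ = d·√(n/2) ⇒ d = δ/√(n/2) = 3.417/√(55/2) = 0.6517.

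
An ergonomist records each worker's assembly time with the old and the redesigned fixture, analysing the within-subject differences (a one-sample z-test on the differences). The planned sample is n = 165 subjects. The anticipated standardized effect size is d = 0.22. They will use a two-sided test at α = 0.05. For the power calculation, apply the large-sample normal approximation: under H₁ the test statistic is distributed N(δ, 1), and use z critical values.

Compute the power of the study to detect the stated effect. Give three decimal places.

Noncentrality parameter: δ = d·√n = 0.22 × √165 = 2.8260
Two-sided α = 0.05 → critical value z_{0.025} = 1.960.
Power = Φ(δ − 1.960) + Φ(−δ − 1.960) = Φ(0.866) + Φ(-4.786) = 0.8068 + 0.0000 = 0.8068.

Power ≈ 0.807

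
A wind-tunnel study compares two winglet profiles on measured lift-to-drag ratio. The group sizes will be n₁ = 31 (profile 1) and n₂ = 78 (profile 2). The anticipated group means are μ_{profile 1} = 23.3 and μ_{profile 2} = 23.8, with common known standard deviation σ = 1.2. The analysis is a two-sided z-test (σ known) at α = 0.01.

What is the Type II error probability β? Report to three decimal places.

Standardized effect: d = |μ_{profile 1} − μ_{profile 2}| / σ = |23.3 − 23.8| / 1.2 = 0.4167
Noncentrality parameter: δ = d / √(1/n₁ + 1/n₂) = 0.4167 / √(1/31 + 1/78) = 1.9625
Critical value for a two-sided test at α = 0.01: z_{α/2} = 2.576.
Power = Φ(δ − 2.576) + Φ(−δ − 2.576) = Φ(-0.613) + Φ(-4.538) = 0.2698 + 0.0000 = 0.2698.
Type II error: β = 1 − power = 1 − 0.2698 = 0.7302.

β ≈ 0.730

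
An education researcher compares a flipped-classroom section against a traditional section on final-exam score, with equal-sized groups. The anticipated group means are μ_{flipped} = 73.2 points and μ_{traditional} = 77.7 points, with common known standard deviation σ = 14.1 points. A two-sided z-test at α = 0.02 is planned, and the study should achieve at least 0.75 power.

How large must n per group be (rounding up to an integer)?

Standardized effect: d = |μ_{flipped} − μ_{traditional}| / σ = |73.2 − 77.7| / 14.1 = 0.3191
For power 0.75 need Φ(δ − z_{0.01}) = 0.75, so δ = z_{0.01} + z_{0.25} = 2.326 + 0.674 = 3.001.
(Ignoring the negligible lower-tail rejection probability gives the usual closed-form inversion.)
δ = d·√(n/2) ⇒ n = 2(δ/d)² = 2 × (3.001 / 0.3191)² = 176.82.
Rounding up, n = 177 per group.

n = 177 per group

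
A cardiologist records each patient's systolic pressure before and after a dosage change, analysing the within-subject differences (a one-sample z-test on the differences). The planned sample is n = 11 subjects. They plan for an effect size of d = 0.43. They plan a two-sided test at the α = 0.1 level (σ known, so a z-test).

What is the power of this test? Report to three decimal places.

Power ≈ 0.415

Noncentrality parameter: δ = d·√n = 0.43 × √11 = 1.4261
Two-sided α = 0.1 → critical value z_{0.05} = 1.645.
Power = Φ(δ − 1.645) + Φ(−δ − 1.645) = Φ(-0.219) + Φ(-3.071) = 0.4134 + 0.0011 = 0.4145.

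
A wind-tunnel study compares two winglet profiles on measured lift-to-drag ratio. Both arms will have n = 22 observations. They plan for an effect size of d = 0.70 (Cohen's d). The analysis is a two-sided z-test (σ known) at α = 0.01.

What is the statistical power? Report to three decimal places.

Power ≈ 0.400

Noncentrality parameter: δ = d·√(n/2) = 0.70 × √(22/2) = 2.3216
Two-sided α = 0.01 → critical value z_{0.005} = 2.576.
Power = Φ(δ − 2.576) + Φ(−δ − 2.576) = Φ(-0.254) + Φ(-4.897) = 0.3997 + 0.0000 = 0.3997.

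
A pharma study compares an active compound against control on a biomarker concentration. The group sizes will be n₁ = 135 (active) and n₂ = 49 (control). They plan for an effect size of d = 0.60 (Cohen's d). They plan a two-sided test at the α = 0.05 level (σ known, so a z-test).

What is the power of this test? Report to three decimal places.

Power ≈ 0.949

Noncentrality parameter: δ = d / √(1/n₁ + 1/n₂) = 0.60 / √(1/135 + 1/49) = 3.5976
Two-sided α = 0.05 → critical value z_{0.025} = 1.960.
Power = Φ(δ − 1.960) + Φ(−δ − 1.960) = Φ(1.638) + Φ(-5.558) = 0.9492 + 0.0000 = 0.9492.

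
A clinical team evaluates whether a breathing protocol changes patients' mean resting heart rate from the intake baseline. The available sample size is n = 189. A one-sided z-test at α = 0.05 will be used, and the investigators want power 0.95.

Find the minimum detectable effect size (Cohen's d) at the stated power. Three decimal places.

Need Φ(δ − 1.645) = 0.95, so δ = 1.645 + 1.645 = 3.290.
δ = d·√n ⇒ d = δ/√n = 3.290/√189 = 0.2393.

d ≈ 0.239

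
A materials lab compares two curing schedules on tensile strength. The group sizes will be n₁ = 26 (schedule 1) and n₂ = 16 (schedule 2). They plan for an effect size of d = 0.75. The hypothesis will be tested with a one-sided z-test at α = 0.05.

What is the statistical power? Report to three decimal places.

Power ≈ 0.763

Noncentrality parameter: δ = d / √(1/n₁ + 1/n₂) = 0.75 / √(1/26 + 1/16) = 2.3604
Critical value for a one-sided test at α = 0.05: z_α = 1.645.
Power = P(Z > 1.645 − δ) = Φ(0.716) = 0.7629.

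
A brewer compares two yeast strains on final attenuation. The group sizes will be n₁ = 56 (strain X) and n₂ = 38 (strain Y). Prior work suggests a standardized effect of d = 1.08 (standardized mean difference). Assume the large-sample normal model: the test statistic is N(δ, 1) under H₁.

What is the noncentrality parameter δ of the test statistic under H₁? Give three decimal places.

δ = d / √(1/n₁ + 1/n₂) = 1.08 / √(1/56 + 1/38) = 5.1386

δ ≈ 5.139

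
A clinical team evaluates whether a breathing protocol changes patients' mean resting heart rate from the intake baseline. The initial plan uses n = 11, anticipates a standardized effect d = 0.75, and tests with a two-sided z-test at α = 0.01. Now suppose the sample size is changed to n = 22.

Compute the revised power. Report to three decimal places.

With n = 22: δ = d·√n = 0.75 × √22 = 3.5178. Critical value z_{0.005} = 2.576.
Revised power = Φ(δ − 2.576) + Φ(−δ − 2.576) = Φ(0.942) + Φ(-6.094) = 0.8269 + 0.0000 = 0.8269.

Power ≈ 0.827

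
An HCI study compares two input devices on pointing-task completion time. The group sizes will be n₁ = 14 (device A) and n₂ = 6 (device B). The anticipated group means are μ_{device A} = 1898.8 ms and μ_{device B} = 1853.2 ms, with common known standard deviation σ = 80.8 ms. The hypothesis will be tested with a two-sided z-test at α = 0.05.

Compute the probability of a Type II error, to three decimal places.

Standardized effect: d = |μ_{device A} − μ_{device B}| / σ = |1898.8 − 1853.2| / 80.8 = 0.5644
Noncentrality parameter: δ = d / √(1/n₁ + 1/n₂) = 0.5644 / √(1/14 + 1/6) = 1.1566
Critical value for a two-sided test at α = 0.05: z_{α/2} = 1.960.
Power = Φ(δ − 1.960) + Φ(−δ − 1.960) = Φ(-0.803) + Φ(-3.117) = 0.2109 + 0.0009 = 0.2118.
Type II error: β = 1 − power = 1 − 0.2118 = 0.7882.

β ≈ 0.788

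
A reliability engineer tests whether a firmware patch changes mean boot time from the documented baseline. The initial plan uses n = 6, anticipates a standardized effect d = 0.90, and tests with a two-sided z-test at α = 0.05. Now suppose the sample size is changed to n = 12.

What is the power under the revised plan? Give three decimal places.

Power ≈ 0.877

With n = 12: δ = d·√n = 0.90 × √12 = 3.1177. Critical value z_{0.025} = 1.960.
Revised power = Φ(δ − 1.960) + Φ(−δ − 1.960) = Φ(1.158) + Φ(-5.078) = 0.8765 + 0.0000 = 0.8765.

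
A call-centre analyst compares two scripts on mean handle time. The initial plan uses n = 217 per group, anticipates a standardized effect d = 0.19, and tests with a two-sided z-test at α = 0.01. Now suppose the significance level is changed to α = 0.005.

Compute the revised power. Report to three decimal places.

δ = d·√(n/2) = 0.19 × √(217/2) = 1.9791 (unchanged). New critical value: z_{0.0025} = 2.807.
Revised power = Φ(δ − 2.807) + Φ(−δ − 2.807) = Φ(-0.828) + Φ(-4.786) = 0.2039 + 0.0000 = 0.2039.

Power ≈ 0.204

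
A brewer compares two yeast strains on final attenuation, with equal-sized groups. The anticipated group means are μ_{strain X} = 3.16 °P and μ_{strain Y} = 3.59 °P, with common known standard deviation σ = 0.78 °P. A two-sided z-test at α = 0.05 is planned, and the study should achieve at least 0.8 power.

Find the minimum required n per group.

Standardized effect: d = |μ_{strain X} − μ_{strain Y}| / σ = |3.16 − 3.59| / 0.78 = 0.5513
For power 0.8 need Φ(δ − z_{0.025}) = 0.8, so δ = z_{0.025} + z_{0.20} = 1.960 + 0.842 = 2.802.
(The Φ(−δ − z_{α/2}) term is vanishingly small for δ > 0 and is dropped in the standard sample-size formula.)
δ = d·√(n/2) ⇒ n = 2(δ/d)² = 2 × (2.802 / 0.5513)² = 51.65.
Rounding up, n = 52 per group.

n = 52 per group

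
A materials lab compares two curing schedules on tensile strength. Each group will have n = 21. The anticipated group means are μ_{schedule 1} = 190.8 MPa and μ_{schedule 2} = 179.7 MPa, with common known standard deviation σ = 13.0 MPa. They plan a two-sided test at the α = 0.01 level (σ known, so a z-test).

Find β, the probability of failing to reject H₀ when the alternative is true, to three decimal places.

Standardized effect: d = |μ_{schedule 1} − μ_{schedule 2}| / σ = |190.8 − 179.7| / 13.0 = 0.8538
Noncentrality parameter: δ = d·√(n/2) = 0.8538 × √(21/2) = 2.7668
Two-sided α = 0.01 → critical value z_{0.005} = 2.576.
Power = Φ(δ − 2.576) + Φ(−δ − 2.576) = Φ(0.191) + Φ(-5.343) = 0.5757 + 0.0000 = 0.5757.
Type II error: β = 1 − power = 1 − 0.5757 = 0.4243.

β ≈ 0.424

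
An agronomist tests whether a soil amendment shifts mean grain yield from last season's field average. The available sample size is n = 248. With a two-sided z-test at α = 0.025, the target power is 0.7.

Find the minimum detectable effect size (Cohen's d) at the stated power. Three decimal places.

Required noncentrality: δ = z_{0.0125} + z_{0.30} = 2.241 + 0.524 = 2.766.
(The second rejection-region term Φ(−δ − z_{α/2}) is negligible and dropped.)
δ = d·√n ⇒ d = δ/√n = 2.766/√248 = 0.1756.

d ≈ 0.176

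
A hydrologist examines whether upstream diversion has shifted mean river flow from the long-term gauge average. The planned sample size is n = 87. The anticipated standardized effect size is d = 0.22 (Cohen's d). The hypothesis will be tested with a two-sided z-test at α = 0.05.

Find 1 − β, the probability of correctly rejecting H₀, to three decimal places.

Noncentrality parameter: δ = d·√n = 0.22 × √87 = 2.0520
Critical value for a two-sided test at α = 0.05: z_{α/2} = 1.960.
Power = Φ(δ − 1.960) + Φ(−δ − 1.960) = Φ(0.092) + Φ(-4.012) = 0.5367 + 0.0000 = 0.5367.

Power ≈ 0.537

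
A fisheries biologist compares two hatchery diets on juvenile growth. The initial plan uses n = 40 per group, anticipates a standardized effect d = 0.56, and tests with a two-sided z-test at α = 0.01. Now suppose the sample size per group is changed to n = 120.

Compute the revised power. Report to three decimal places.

With n = 120 per group: δ = d·√(n/2) = 0.56 × √(120/2) = 4.3377. Critical value z_{0.005} = 2.576.
Revised power = Φ(δ − 2.576) + Φ(−δ − 2.576) = Φ(1.762) + Φ(-6.914) = 0.9610 + 0.0000 = 0.9610.

Power ≈ 0.961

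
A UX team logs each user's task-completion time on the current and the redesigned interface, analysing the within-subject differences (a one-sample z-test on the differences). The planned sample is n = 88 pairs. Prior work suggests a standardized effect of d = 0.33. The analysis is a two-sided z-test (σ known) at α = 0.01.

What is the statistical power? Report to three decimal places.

Noncentrality parameter: δ = d·√n = 0.33 × √88 = 3.0957
Critical value for a two-sided test at α = 0.01: z_{α/2} = 2.576.
Power = Φ(δ − 2.576) + Φ(−δ − 2.576) = Φ(0.520) + Φ(-5.672) = 0.6984 + 0.0000 = 0.6984.

Power ≈ 0.698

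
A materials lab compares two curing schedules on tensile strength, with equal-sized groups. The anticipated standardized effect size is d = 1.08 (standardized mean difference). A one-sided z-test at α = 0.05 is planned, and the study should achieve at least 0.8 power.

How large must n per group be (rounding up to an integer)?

Set Φ(δ − 1.645) = 0.8; then δ − 1.645 = Φ⁻¹(0.8) = 0.842, giving δ = 2.486.
δ = d·√(n/2) ⇒ n = 2(δ/d)² = 2 × (2.486 / 1.08)² = 10.60.
Rounding up, n = 11 per group.

n = 11 per group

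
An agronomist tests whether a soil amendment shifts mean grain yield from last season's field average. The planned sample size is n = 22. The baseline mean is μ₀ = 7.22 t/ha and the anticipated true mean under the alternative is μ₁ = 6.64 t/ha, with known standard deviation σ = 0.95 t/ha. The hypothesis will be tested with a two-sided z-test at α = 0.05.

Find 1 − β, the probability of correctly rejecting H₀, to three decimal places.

Power ≈ 0.817

Standardized effect: d = |μ₁ − μ₀| / σ = |6.64 − 7.22| / 0.95 = 0.6105
Noncentrality parameter: δ = d·√n = 0.6105 × √22 = 2.8636
Critical value for a two-sided test at α = 0.05: z_{α/2} = 1.960.
Power = Φ(δ − 1.960) + Φ(−δ − 1.960) = Φ(0.904) + Φ(-4.824) = 0.8169 + 0.0000 = 0.8169.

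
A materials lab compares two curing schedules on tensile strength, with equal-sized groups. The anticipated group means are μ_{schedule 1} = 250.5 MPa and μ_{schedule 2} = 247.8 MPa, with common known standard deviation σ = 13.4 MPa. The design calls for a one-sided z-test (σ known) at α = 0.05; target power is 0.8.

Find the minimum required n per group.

Standardized effect: d = |μ_{schedule 1} − μ_{schedule 2}| / σ = |250.5 − 247.8| / 13.4 = 0.2015
For power 0.8 need Φ(δ − z_{0.05}) = 0.8, so δ = z_{0.05} + z_{0.20} = 1.645 + 0.842 = 2.486.
δ = d·√(n/2) ⇒ n = 2(δ/d)² = 2 × (2.486 / 0.2015)² = 304.57.
Rounding up, n = 305 per group.

n = 305 per group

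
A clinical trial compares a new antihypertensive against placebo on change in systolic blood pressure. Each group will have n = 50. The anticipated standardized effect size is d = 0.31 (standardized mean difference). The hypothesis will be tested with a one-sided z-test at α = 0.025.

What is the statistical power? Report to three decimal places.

Noncentrality parameter: δ = d·√(n/2) = 0.31 × √(50/2) = 1.5500
One-sided α = 0.025 → critical value z_{0.025} = 1.960.
Power = P(Z > 1.960 − δ) = Φ(-0.410) = 0.3409.

Power ≈ 0.341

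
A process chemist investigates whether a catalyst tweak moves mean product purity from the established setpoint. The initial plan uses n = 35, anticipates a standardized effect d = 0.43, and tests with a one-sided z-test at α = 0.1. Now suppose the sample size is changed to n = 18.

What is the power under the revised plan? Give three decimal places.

Power ≈ 0.706

With n = 18: δ = d·√n = 0.43 × √18 = 1.8243. Critical value z_{0.1} = 1.282.
Revised power = P(Z > 1.282 − δ) = Φ(0.543) = 0.7064.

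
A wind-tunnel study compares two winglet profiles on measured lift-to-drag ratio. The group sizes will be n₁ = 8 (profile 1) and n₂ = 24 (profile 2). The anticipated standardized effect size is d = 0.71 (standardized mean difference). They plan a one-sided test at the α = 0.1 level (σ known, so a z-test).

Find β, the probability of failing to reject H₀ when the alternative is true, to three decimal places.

β ≈ 0.324

Noncentrality parameter: δ = d / √(1/n₁ + 1/n₂) = 0.71 / √(1/8 + 1/24) = 1.7391
Critical value for a one-sided test at α = 0.1: z_α = 1.282.
Power = P(Z > 1.282 − δ) = Φ(0.458) = 0.6764.
Type II error: β = 1 − power = 1 − 0.6764 = 0.3236.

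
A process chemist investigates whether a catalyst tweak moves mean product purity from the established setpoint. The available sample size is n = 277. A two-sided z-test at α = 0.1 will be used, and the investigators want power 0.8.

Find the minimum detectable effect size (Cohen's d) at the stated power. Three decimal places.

d ≈ 0.149

Need Φ(δ − 1.645) = 0.8, so δ = 1.645 + 0.842 = 2.486.
(The second rejection-region term Φ(−δ − z_{α/2}) is negligible and dropped.)
δ = d·√n ⇒ d = δ/√n = 2.486/√277 = 0.1494.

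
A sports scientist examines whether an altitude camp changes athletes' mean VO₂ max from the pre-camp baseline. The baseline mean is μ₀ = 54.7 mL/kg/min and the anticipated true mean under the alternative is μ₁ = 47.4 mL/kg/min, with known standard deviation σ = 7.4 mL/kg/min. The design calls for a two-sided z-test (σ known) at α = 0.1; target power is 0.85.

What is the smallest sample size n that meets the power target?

Standardized effect: d = |μ₁ − μ₀| / σ = |47.4 − 54.7| / 7.4 = 0.9865
For power 0.85 need Φ(δ − z_{0.05}) = 0.85, so δ = z_{0.05} + z_{0.15} = 1.645 + 1.036 = 2.681.
(Ignoring the negligible lower-tail rejection probability gives the usual closed-form inversion.)
δ = d·√n ⇒ n = (δ/d)² = (2.681 / 0.9865)² = 7.39.
Rounding up, n = 8.

n = 8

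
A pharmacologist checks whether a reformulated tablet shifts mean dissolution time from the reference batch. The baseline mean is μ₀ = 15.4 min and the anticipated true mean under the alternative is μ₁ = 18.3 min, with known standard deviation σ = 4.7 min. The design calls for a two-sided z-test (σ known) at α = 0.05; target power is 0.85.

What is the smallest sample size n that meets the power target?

Standardized effect: d = |μ₁ − μ₀| / σ = |18.3 − 15.4| / 4.7 = 0.6170
For power 0.85 need Φ(δ − z_{0.025}) = 0.85, so δ = z_{0.025} + z_{0.15} = 1.960 + 1.036 = 2.996.
(The Φ(−δ − z_{α/2}) term is vanishingly small for δ > 0 and is dropped in the standard sample-size formula.)
δ = d·√n ⇒ n = (δ/d)² = (2.996 / 0.6170)² = 23.58.
Rounding up, n = 24.

n = 24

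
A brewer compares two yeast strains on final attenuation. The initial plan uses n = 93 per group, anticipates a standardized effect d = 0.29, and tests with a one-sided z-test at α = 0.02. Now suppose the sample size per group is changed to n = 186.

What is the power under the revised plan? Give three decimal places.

With n = 186 per group: δ = d·√(n/2) = 0.29 × √(186/2) = 2.7967. Critical value z_{0.02} = 2.054.
Revised power = P(Z > 2.054 − δ) = Φ(0.743) = 0.7712.

Power ≈ 0.771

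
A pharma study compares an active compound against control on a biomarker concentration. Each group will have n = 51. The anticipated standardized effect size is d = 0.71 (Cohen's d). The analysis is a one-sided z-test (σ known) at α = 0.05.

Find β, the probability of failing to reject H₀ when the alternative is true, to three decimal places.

β ≈ 0.026

Noncentrality parameter: δ = d·√(n/2) = 0.71 × √(51/2) = 3.5853
One-sided α = 0.05 → critical value z_{0.05} = 1.645.
Power = Φ(δ − 1.645) = Φ(1.940) = 0.9738.
Type II error: β = 1 − power = 1 − 0.9738 = 0.0262.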